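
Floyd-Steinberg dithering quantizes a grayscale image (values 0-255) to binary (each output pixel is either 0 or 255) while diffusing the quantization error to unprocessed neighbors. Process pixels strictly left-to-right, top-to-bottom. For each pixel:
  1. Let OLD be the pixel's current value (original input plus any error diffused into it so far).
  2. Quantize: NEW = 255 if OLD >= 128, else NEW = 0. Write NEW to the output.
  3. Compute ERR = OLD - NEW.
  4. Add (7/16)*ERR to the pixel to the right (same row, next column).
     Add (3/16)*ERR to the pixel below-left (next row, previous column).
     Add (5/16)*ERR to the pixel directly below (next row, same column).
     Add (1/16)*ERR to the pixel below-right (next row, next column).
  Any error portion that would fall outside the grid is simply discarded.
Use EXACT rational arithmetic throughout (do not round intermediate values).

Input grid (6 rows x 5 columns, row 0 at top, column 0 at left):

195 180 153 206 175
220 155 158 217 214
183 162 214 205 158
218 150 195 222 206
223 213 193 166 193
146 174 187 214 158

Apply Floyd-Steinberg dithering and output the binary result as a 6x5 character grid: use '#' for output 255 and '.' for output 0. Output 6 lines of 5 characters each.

(0,0): OLD=195 → NEW=255, ERR=-60
(0,1): OLD=615/4 → NEW=255, ERR=-405/4
(0,2): OLD=6957/64 → NEW=0, ERR=6957/64
(0,3): OLD=259643/1024 → NEW=255, ERR=-1477/1024
(0,4): OLD=2856861/16384 → NEW=255, ERR=-1321059/16384
(1,0): OLD=11665/64 → NEW=255, ERR=-4655/64
(1,1): OLD=55383/512 → NEW=0, ERR=55383/512
(1,2): OLD=3812483/16384 → NEW=255, ERR=-365437/16384
(1,3): OLD=13006711/65536 → NEW=255, ERR=-3704969/65536
(1,4): OLD=171944773/1048576 → NEW=255, ERR=-95442107/1048576
(2,0): OLD=1479085/8192 → NEW=255, ERR=-609875/8192
(2,1): OLD=40502367/262144 → NEW=255, ERR=-26344353/262144
(2,2): OLD=667832093/4194304 → NEW=255, ERR=-401715427/4194304
(2,3): OLD=8520861895/67108864 → NEW=0, ERR=8520861895/67108864
(2,4): OLD=194961878961/1073741824 → NEW=255, ERR=-78842286159/1073741824
(3,0): OLD=737745213/4194304 → NEW=255, ERR=-331802307/4194304
(3,1): OLD=2059381465/33554432 → NEW=0, ERR=2059381465/33554432
(3,2): OLD=224892193347/1073741824 → NEW=255, ERR=-48911971773/1073741824
(3,3): OLD=476731262531/2147483648 → NEW=255, ERR=-70877067709/2147483648
(3,4): OLD=6066211348895/34359738368 → NEW=255, ERR=-2695521934945/34359738368
(4,0): OLD=112628265491/536870912 → NEW=255, ERR=-24273817069/536870912
(4,1): OLD=3417302425715/17179869184 → NEW=255, ERR=-963564216205/17179869184
(4,2): OLD=41746882469981/274877906944 → NEW=255, ERR=-28346983800739/274877906944
(4,3): OLD=409071519691763/4398046511104 → NEW=0, ERR=409071519691763/4398046511104
(4,4): OLD=14574377991098661/70368744177664 → NEW=255, ERR=-3369651774205659/70368744177664
(5,0): OLD=33357671034169/274877906944 → NEW=0, ERR=33357671034169/274877906944
(5,1): OLD=412104753566667/2199023255552 → NEW=255, ERR=-148646176599093/2199023255552
(5,2): OLD=9790692104503555/70368744177664 → NEW=255, ERR=-8153337660800765/70368744177664
(5,3): OLD=49807288709612765/281474976710656 → NEW=255, ERR=-21968830351604515/281474976710656
(5,4): OLD=516574470439466415/4503599627370496 → NEW=0, ERR=516574470439466415/4503599627370496
Row 0: ##.##
Row 1: #.###
Row 2: ###.#
Row 3: #.###
Row 4: ###.#
Row 5: .###.

Answer: ##.##
#.###
###.#
#.###
###.#
.###.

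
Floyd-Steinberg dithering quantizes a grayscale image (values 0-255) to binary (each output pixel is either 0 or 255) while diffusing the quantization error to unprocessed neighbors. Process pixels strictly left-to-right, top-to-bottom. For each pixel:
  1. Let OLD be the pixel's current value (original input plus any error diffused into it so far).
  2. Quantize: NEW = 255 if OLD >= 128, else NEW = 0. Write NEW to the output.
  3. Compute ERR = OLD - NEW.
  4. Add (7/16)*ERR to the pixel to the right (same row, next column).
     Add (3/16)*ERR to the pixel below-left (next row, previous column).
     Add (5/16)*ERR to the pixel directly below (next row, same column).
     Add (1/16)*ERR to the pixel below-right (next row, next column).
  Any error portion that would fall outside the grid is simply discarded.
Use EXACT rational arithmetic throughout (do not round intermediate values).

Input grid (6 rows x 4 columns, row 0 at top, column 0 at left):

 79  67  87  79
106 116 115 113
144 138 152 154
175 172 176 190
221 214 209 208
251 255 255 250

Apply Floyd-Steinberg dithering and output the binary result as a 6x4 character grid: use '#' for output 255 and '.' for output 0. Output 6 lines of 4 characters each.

Answer: ..#.
#..#
.##.
##.#
####
####

Derivation:
(0,0): OLD=79 → NEW=0, ERR=79
(0,1): OLD=1625/16 → NEW=0, ERR=1625/16
(0,2): OLD=33647/256 → NEW=255, ERR=-31633/256
(0,3): OLD=102153/4096 → NEW=0, ERR=102153/4096
(1,0): OLD=38331/256 → NEW=255, ERR=-26949/256
(1,1): OLD=170909/2048 → NEW=0, ERR=170909/2048
(1,2): OLD=8121185/65536 → NEW=0, ERR=8121185/65536
(1,3): OLD=175411575/1048576 → NEW=255, ERR=-91975305/1048576
(2,0): OLD=4153359/32768 → NEW=0, ERR=4153359/32768
(2,1): OLD=247660565/1048576 → NEW=255, ERR=-19726315/1048576
(2,2): OLD=359165865/2097152 → NEW=255, ERR=-175607895/2097152
(2,3): OLD=3278252133/33554432 → NEW=0, ERR=3278252133/33554432
(3,0): OLD=3541371295/16777216 → NEW=255, ERR=-736818785/16777216
(3,1): OLD=37346992065/268435456 → NEW=255, ERR=-31104049215/268435456
(3,2): OLD=499424961343/4294967296 → NEW=0, ERR=499424961343/4294967296
(3,3): OLD=18291111705401/68719476736 → NEW=255, ERR=767645137721/68719476736
(4,0): OLD=796930121971/4294967296 → NEW=255, ERR=-298286538509/4294967296
(4,1): OLD=5719643794905/34359738368 → NEW=255, ERR=-3042089488935/34359738368
(4,2): OLD=221502973081657/1099511627776 → NEW=255, ERR=-58872492001223/1099511627776
(4,3): OLD=3436331654351455/17592186044416 → NEW=255, ERR=-1049675786974625/17592186044416
(5,0): OLD=116930979278723/549755813888 → NEW=255, ERR=-23256753262717/549755813888
(5,1): OLD=3420699747556469/17592186044416 → NEW=255, ERR=-1065307693769611/17592186044416
(5,2): OLD=1715705895796049/8796093022208 → NEW=255, ERR=-527297824866991/8796093022208
(5,3): OLD=56796235822633433/281474976710656 → NEW=255, ERR=-14979883238583847/281474976710656
Row 0: ..#.
Row 1: #..#
Row 2: .##.
Row 3: ##.#
Row 4: ####
Row 5: ####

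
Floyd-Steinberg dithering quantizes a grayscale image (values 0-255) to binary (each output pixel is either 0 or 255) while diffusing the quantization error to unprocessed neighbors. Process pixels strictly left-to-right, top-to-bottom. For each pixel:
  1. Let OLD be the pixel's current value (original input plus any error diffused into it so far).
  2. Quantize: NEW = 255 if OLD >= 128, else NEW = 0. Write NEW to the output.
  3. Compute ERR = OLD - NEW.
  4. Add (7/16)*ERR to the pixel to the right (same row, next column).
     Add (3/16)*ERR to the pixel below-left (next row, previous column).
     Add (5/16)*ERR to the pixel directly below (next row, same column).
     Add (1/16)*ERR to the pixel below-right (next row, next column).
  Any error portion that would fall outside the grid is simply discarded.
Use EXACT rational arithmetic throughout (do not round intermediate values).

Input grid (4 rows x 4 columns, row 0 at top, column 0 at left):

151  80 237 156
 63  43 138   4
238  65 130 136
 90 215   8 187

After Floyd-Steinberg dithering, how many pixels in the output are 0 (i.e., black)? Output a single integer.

Answer: 8

Derivation:
(0,0): OLD=151 → NEW=255, ERR=-104
(0,1): OLD=69/2 → NEW=0, ERR=69/2
(0,2): OLD=8067/32 → NEW=255, ERR=-93/32
(0,3): OLD=79221/512 → NEW=255, ERR=-51339/512
(1,0): OLD=1183/32 → NEW=0, ERR=1183/32
(1,1): OLD=16105/256 → NEW=0, ERR=16105/256
(1,2): OLD=1212173/8192 → NEW=255, ERR=-876787/8192
(1,3): OLD=-9744149/131072 → NEW=0, ERR=-9744149/131072
(2,0): OLD=1070483/4096 → NEW=255, ERR=26003/4096
(2,1): OLD=9133009/131072 → NEW=0, ERR=9133009/131072
(2,2): OLD=30678897/262144 → NEW=0, ERR=30678897/262144
(2,3): OLD=659678949/4194304 → NEW=255, ERR=-409868571/4194304
(3,0): OLD=220303187/2097152 → NEW=0, ERR=220303187/2097152
(3,1): OLD=10236572973/33554432 → NEW=255, ERR=1680192813/33554432
(3,2): OLD=28192015667/536870912 → NEW=0, ERR=28192015667/536870912
(3,3): OLD=1604176373989/8589934592 → NEW=255, ERR=-586256946971/8589934592
Output grid:
  Row 0: #.##  (1 black, running=1)
  Row 1: ..#.  (3 black, running=4)
  Row 2: #..#  (2 black, running=6)
  Row 3: .#.#  (2 black, running=8)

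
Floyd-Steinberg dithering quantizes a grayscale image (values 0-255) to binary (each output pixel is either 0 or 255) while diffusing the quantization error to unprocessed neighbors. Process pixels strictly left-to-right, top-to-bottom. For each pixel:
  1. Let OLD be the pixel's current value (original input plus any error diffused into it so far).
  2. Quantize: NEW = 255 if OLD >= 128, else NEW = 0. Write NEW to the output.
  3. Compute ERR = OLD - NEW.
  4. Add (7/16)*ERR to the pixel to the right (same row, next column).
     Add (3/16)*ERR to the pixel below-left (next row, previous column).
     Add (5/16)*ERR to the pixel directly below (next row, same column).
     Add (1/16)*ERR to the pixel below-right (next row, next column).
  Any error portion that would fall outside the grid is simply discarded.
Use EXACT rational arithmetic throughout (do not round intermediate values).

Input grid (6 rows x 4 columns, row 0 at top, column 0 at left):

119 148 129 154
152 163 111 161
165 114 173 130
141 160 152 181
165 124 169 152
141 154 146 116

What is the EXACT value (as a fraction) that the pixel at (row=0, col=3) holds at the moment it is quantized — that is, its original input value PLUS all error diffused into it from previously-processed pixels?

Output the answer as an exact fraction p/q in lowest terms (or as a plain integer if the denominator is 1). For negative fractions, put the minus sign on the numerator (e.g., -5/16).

(0,0): OLD=119 → NEW=0, ERR=119
(0,1): OLD=3201/16 → NEW=255, ERR=-879/16
(0,2): OLD=26871/256 → NEW=0, ERR=26871/256
(0,3): OLD=818881/4096 → NEW=255, ERR=-225599/4096
Target (0,3): original=154, with diffused error = 818881/4096

Answer: 818881/4096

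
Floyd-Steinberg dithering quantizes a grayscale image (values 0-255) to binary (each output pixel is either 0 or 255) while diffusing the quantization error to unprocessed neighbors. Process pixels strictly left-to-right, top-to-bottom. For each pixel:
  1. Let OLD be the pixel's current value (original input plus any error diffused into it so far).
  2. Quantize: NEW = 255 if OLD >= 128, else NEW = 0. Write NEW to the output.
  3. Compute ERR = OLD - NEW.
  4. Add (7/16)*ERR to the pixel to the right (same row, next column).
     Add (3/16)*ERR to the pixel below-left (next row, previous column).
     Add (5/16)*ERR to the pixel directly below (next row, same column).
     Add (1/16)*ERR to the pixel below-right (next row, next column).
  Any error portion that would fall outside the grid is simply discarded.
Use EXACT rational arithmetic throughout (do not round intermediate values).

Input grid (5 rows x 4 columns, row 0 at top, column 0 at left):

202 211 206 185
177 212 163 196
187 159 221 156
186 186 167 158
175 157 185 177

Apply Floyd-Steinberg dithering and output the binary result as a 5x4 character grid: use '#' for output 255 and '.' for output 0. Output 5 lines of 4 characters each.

Answer: ####
#.#.
####
#.#.
#.##

Derivation:
(0,0): OLD=202 → NEW=255, ERR=-53
(0,1): OLD=3005/16 → NEW=255, ERR=-1075/16
(0,2): OLD=45211/256 → NEW=255, ERR=-20069/256
(0,3): OLD=617277/4096 → NEW=255, ERR=-427203/4096
(1,0): OLD=37847/256 → NEW=255, ERR=-27433/256
(1,1): OLD=258273/2048 → NEW=0, ERR=258273/2048
(1,2): OLD=11135861/65536 → NEW=255, ERR=-5575819/65536
(1,3): OLD=127176259/1048576 → NEW=0, ERR=127176259/1048576
(2,0): OLD=5805115/32768 → NEW=255, ERR=-2550725/32768
(2,1): OLD=148586809/1048576 → NEW=255, ERR=-118800071/1048576
(2,2): OLD=367982909/2097152 → NEW=255, ERR=-166790851/2097152
(2,3): OLD=5160291817/33554432 → NEW=255, ERR=-3396088343/33554432
(3,0): OLD=2356045963/16777216 → NEW=255, ERR=-1922144117/16777216
(3,1): OLD=21661028693/268435456 → NEW=0, ERR=21661028693/268435456
(3,2): OLD=650221656235/4294967296 → NEW=255, ERR=-444995004245/4294967296
(3,3): OLD=5227628092205/68719476736 → NEW=0, ERR=5227628092205/68719476736
(4,0): OLD=662830833519/4294967296 → NEW=255, ERR=-432385826961/4294967296
(4,1): OLD=3834042723789/34359738368 → NEW=0, ERR=3834042723789/34359738368
(4,2): OLD=242714756554029/1099511627776 → NEW=255, ERR=-37660708528851/1099511627776
(4,3): OLD=3154483496449355/17592186044416 → NEW=255, ERR=-1331523944876725/17592186044416
Row 0: ####
Row 1: #.#.
Row 2: ####
Row 3: #.#.
Row 4: #.##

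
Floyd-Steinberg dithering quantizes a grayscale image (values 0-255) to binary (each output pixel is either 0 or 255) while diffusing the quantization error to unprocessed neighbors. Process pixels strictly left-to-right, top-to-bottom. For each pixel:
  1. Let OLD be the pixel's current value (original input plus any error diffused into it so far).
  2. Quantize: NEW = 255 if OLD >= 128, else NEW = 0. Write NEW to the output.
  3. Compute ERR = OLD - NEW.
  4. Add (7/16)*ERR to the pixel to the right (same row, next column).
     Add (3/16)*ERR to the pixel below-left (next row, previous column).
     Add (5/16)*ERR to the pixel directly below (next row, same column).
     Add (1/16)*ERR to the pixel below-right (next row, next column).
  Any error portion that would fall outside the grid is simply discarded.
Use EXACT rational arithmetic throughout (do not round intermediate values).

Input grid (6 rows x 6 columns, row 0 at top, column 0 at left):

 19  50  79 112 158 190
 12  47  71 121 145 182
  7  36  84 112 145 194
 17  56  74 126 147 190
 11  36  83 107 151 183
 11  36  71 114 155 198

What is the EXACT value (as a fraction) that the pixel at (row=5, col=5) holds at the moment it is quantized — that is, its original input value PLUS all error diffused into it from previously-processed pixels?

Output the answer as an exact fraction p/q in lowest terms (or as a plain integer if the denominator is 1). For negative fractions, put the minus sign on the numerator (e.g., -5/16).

(0,0): OLD=19 → NEW=0, ERR=19
(0,1): OLD=933/16 → NEW=0, ERR=933/16
(0,2): OLD=26755/256 → NEW=0, ERR=26755/256
(0,3): OLD=646037/4096 → NEW=255, ERR=-398443/4096
(0,4): OLD=7565587/65536 → NEW=0, ERR=7565587/65536
(0,5): OLD=252188549/1048576 → NEW=255, ERR=-15198331/1048576
(1,0): OLD=7391/256 → NEW=0, ERR=7391/256
(1,1): OLD=202009/2048 → NEW=0, ERR=202009/2048
(1,2): OLD=8665101/65536 → NEW=255, ERR=-8046579/65536
(1,3): OLD=17055561/262144 → NEW=0, ERR=17055561/262144
(1,4): OLD=3367902587/16777216 → NEW=255, ERR=-910287493/16777216
(1,5): OLD=43204164333/268435456 → NEW=255, ERR=-25246876947/268435456
(2,0): OLD=1131043/32768 → NEW=0, ERR=1131043/32768
(2,1): OLD=63657137/1048576 → NEW=0, ERR=63657137/1048576
(2,2): OLD=1519255123/16777216 → NEW=0, ERR=1519255123/16777216
(2,3): OLD=20683274875/134217728 → NEW=255, ERR=-13542245765/134217728
(2,4): OLD=302080081393/4294967296 → NEW=0, ERR=302080081393/4294967296
(2,5): OLD=13193355302567/68719476736 → NEW=255, ERR=-4330111265113/68719476736
(3,0): OLD=657150963/16777216 → NEW=0, ERR=657150963/16777216
(3,1): OLD=14930936311/134217728 → NEW=0, ERR=14930936311/134217728
(3,2): OLD=145860962645/1073741824 → NEW=255, ERR=-127943202475/1073741824
(3,3): OLD=4204654632703/68719476736 → NEW=0, ERR=4204654632703/68719476736
(3,4): OLD=97651617298207/549755813888 → NEW=255, ERR=-42536115243233/549755813888
(3,5): OLD=1238966667330673/8796093022208 → NEW=255, ERR=-1004037053332367/8796093022208
(4,0): OLD=94701167581/2147483648 → NEW=0, ERR=94701167581/2147483648
(4,1): OLD=2410789767609/34359738368 → NEW=0, ERR=2410789767609/34359738368
(4,2): OLD=104327300349275/1099511627776 → NEW=0, ERR=104327300349275/1099511627776
(4,3): OLD=2562796849019879/17592186044416 → NEW=255, ERR=-1923210592306201/17592186044416
(4,4): OLD=17286638164226135/281474976710656 → NEW=0, ERR=17286638164226135/281474976710656
(4,5): OLD=762740779420669697/4503599627370496 → NEW=255, ERR=-385677125558806783/4503599627370496
(5,0): OLD=20855776662075/549755813888 → NEW=0, ERR=20855776662075/549755813888
(5,1): OLD=1672494832534763/17592186044416 → NEW=0, ERR=1672494832534763/17592186044416
(5,2): OLD=17751531893119561/140737488355328 → NEW=0, ERR=17751531893119561/140737488355328
(5,3): OLD=686642660021507123/4503599627370496 → NEW=255, ERR=-461775244957969357/4503599627370496
(5,4): OLD=958757265750540947/9007199254740992 → NEW=0, ERR=958757265750540947/9007199254740992
(5,5): OLD=31942509264940417775/144115188075855872 → NEW=255, ERR=-4806863694402829585/144115188075855872
Target (5,5): original=198, with diffused error = 31942509264940417775/144115188075855872

Answer: 31942509264940417775/144115188075855872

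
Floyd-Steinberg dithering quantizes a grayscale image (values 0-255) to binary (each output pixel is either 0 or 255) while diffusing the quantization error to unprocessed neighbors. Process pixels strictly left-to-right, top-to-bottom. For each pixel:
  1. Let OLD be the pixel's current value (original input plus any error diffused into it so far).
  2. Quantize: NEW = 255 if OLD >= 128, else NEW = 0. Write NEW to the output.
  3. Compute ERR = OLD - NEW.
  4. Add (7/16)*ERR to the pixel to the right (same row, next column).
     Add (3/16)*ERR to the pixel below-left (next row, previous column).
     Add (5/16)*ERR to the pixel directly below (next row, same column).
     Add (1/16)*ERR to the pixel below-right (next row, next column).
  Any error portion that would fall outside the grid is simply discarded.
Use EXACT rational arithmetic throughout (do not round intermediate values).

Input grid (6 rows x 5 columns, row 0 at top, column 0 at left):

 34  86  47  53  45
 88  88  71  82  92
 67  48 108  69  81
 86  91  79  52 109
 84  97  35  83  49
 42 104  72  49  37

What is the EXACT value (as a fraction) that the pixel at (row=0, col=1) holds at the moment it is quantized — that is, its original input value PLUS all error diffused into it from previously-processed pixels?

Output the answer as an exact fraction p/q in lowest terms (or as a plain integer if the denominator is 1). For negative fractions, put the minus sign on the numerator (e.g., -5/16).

Answer: 807/8

Derivation:
(0,0): OLD=34 → NEW=0, ERR=34
(0,1): OLD=807/8 → NEW=0, ERR=807/8
Target (0,1): original=86, with diffused error = 807/8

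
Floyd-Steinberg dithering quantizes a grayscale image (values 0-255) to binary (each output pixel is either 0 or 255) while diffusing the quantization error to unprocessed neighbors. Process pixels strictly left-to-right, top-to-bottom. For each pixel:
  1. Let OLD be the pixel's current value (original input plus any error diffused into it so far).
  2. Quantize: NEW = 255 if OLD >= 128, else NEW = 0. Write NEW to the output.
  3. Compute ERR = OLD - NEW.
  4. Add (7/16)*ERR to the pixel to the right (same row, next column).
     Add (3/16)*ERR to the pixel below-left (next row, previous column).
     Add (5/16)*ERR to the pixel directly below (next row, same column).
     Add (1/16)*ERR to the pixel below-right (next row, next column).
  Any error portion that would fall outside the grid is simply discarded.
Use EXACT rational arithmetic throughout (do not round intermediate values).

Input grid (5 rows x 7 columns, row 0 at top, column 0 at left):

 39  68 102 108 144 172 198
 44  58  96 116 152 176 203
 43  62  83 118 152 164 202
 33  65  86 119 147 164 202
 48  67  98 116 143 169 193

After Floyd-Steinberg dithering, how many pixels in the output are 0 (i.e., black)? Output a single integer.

(0,0): OLD=39 → NEW=0, ERR=39
(0,1): OLD=1361/16 → NEW=0, ERR=1361/16
(0,2): OLD=35639/256 → NEW=255, ERR=-29641/256
(0,3): OLD=234881/4096 → NEW=0, ERR=234881/4096
(0,4): OLD=11081351/65536 → NEW=255, ERR=-5630329/65536
(0,5): OLD=140942769/1048576 → NEW=255, ERR=-126444111/1048576
(0,6): OLD=2436779991/16777216 → NEW=255, ERR=-1841410089/16777216
(1,0): OLD=18467/256 → NEW=0, ERR=18467/256
(1,1): OLD=198389/2048 → NEW=0, ERR=198389/2048
(1,2): OLD=7750681/65536 → NEW=0, ERR=7750681/65536
(1,3): OLD=42550245/262144 → NEW=255, ERR=-24296475/262144
(1,4): OLD=1100206415/16777216 → NEW=0, ERR=1100206415/16777216
(1,5): OLD=18932480895/134217728 → NEW=255, ERR=-15293039745/134217728
(1,6): OLD=239046652561/2147483648 → NEW=0, ERR=239046652561/2147483648
(2,0): OLD=2742871/32768 → NEW=0, ERR=2742871/32768
(2,1): OLD=163133741/1048576 → NEW=255, ERR=-104253139/1048576
(2,2): OLD=1092808903/16777216 → NEW=0, ERR=1092808903/16777216
(2,3): OLD=18417483855/134217728 → NEW=255, ERR=-15808036785/134217728
(2,4): OLD=100725299583/1073741824 → NEW=0, ERR=100725299583/1073741824
(2,5): OLD=6679674485717/34359738368 → NEW=255, ERR=-2082058798123/34359738368
(2,6): OLD=111684976848675/549755813888 → NEW=255, ERR=-28502755692765/549755813888
(3,0): OLD=679748071/16777216 → NEW=0, ERR=679748071/16777216
(3,1): OLD=9274533339/134217728 → NEW=0, ERR=9274533339/134217728
(3,2): OLD=116274585537/1073741824 → NEW=0, ERR=116274585537/1073741824
(3,3): OLD=649530182199/4294967296 → NEW=255, ERR=-445686478281/4294967296
(3,4): OLD=61678675979751/549755813888 → NEW=0, ERR=61678675979751/549755813888
(3,5): OLD=836904184979365/4398046511104 → NEW=255, ERR=-284597675352155/4398046511104
(3,6): OLD=10815688842552699/70368744177664 → NEW=255, ERR=-7128340922751621/70368744177664
(4,0): OLD=158092737961/2147483648 → NEW=0, ERR=158092737961/2147483648
(4,1): OLD=4935369569813/34359738368 → NEW=255, ERR=-3826363714027/34359738368
(4,2): OLD=37373262504795/549755813888 → NEW=0, ERR=37373262504795/549755813888
(4,3): OLD=620644448872025/4398046511104 → NEW=255, ERR=-500857411459495/4398046511104
(4,4): OLD=3856849798281659/35184372088832 → NEW=0, ERR=3856849798281659/35184372088832
(4,5): OLD=208015015161327547/1125899906842624 → NEW=255, ERR=-79089461083541573/1125899906842624
(4,6): OLD=2280028406034950541/18014398509481984 → NEW=0, ERR=2280028406034950541/18014398509481984
Output grid:
  Row 0: ..#.###  (3 black, running=3)
  Row 1: ...#.#.  (5 black, running=8)
  Row 2: .#.#.##  (3 black, running=11)
  Row 3: ...#.##  (4 black, running=15)
  Row 4: .#.#.#.  (4 black, running=19)

Answer: 19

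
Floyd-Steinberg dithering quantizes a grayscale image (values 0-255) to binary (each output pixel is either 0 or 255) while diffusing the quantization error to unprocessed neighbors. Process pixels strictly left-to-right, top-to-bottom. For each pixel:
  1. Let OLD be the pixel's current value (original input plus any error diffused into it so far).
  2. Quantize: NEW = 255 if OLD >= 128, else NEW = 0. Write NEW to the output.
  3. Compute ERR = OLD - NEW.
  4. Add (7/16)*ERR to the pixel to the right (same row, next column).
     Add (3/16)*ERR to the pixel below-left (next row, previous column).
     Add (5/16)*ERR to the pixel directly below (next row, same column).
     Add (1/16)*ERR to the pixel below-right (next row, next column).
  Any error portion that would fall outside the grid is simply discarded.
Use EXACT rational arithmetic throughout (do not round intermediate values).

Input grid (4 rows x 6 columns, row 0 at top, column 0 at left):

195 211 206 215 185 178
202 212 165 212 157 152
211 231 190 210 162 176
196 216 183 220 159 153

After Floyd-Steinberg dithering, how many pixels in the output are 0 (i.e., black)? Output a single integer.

Answer: 5

Derivation:
(0,0): OLD=195 → NEW=255, ERR=-60
(0,1): OLD=739/4 → NEW=255, ERR=-281/4
(0,2): OLD=11217/64 → NEW=255, ERR=-5103/64
(0,3): OLD=184439/1024 → NEW=255, ERR=-76681/1024
(0,4): OLD=2494273/16384 → NEW=255, ERR=-1683647/16384
(0,5): OLD=34876103/262144 → NEW=255, ERR=-31970617/262144
(1,0): OLD=10885/64 → NEW=255, ERR=-5435/64
(1,1): OLD=68707/512 → NEW=255, ERR=-61853/512
(1,2): OLD=1127199/16384 → NEW=0, ERR=1127199/16384
(1,3): OLD=12743283/65536 → NEW=255, ERR=-3968397/65536
(1,4): OLD=297156665/4194304 → NEW=0, ERR=297156665/4194304
(1,5): OLD=9291980991/67108864 → NEW=255, ERR=-7820779329/67108864
(2,0): OLD=1325553/8192 → NEW=255, ERR=-763407/8192
(2,1): OLD=41961323/262144 → NEW=255, ERR=-24885397/262144
(2,2): OLD=633606401/4194304 → NEW=255, ERR=-435941119/4194304
(2,3): OLD=5475709753/33554432 → NEW=255, ERR=-3080670407/33554432
(2,4): OLD=127063346475/1073741824 → NEW=0, ERR=127063346475/1073741824
(2,5): OLD=3363510161629/17179869184 → NEW=255, ERR=-1017356480291/17179869184
(3,0): OLD=625282273/4194304 → NEW=255, ERR=-444265247/4194304
(3,1): OLD=3848069197/33554432 → NEW=0, ERR=3848069197/33554432
(3,2): OLD=47659437239/268435456 → NEW=255, ERR=-20791604041/268435456
(3,3): OLD=2974088155173/17179869184 → NEW=255, ERR=-1406778486747/17179869184
(3,4): OLD=19696916412805/137438953472 → NEW=255, ERR=-15350016722555/137438953472
(3,5): OLD=204570290178731/2199023255552 → NEW=0, ERR=204570290178731/2199023255552
Output grid:
  Row 0: ######  (0 black, running=0)
  Row 1: ##.#.#  (2 black, running=2)
  Row 2: ####.#  (1 black, running=3)
  Row 3: #.###.  (2 black, running=5)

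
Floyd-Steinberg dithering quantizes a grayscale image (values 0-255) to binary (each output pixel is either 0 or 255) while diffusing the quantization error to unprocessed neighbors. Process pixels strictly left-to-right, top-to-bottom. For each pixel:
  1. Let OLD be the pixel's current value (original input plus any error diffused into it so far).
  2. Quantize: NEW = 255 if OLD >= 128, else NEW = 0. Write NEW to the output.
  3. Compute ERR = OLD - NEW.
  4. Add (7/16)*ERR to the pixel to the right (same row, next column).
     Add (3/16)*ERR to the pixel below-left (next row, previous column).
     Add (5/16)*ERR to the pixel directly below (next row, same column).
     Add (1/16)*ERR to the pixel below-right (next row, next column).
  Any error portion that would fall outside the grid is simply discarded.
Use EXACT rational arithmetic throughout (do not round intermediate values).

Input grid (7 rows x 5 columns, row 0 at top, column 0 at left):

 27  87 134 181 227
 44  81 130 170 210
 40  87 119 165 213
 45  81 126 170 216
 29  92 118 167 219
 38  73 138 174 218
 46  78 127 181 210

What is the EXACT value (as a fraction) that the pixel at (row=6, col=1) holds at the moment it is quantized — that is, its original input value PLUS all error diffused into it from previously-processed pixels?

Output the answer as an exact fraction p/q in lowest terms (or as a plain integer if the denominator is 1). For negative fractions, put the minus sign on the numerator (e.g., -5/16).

Answer: 507395767596232657/4503599627370496

Derivation:
(0,0): OLD=27 → NEW=0, ERR=27
(0,1): OLD=1581/16 → NEW=0, ERR=1581/16
(0,2): OLD=45371/256 → NEW=255, ERR=-19909/256
(0,3): OLD=602013/4096 → NEW=255, ERR=-442467/4096
(0,4): OLD=11779403/65536 → NEW=255, ERR=-4932277/65536
(1,0): OLD=18167/256 → NEW=0, ERR=18167/256
(1,1): OLD=266305/2048 → NEW=255, ERR=-255935/2048
(1,2): OLD=2421205/65536 → NEW=0, ERR=2421205/65536
(1,3): OLD=34978865/262144 → NEW=255, ERR=-31867855/262144
(1,4): OLD=530765427/4194304 → NEW=0, ERR=530765427/4194304
(2,0): OLD=1269595/32768 → NEW=0, ERR=1269595/32768
(2,1): OLD=79965209/1048576 → NEW=0, ERR=79965209/1048576
(2,2): OLD=2236488587/16777216 → NEW=255, ERR=-2041701493/16777216
(2,3): OLD=26791239793/268435456 → NEW=0, ERR=26791239793/268435456
(2,4): OLD=1239578965719/4294967296 → NEW=255, ERR=144362305239/4294967296
(3,0): OLD=1198005547/16777216 → NEW=0, ERR=1198005547/16777216
(3,1): OLD=15525727823/134217728 → NEW=0, ERR=15525727823/134217728
(3,2): OLD=696034762261/4294967296 → NEW=255, ERR=-399181898219/4294967296
(3,3): OLD=1367718534317/8589934592 → NEW=255, ERR=-822714786643/8589934592
(3,4): OLD=26228753169217/137438953472 → NEW=255, ERR=-8818179966143/137438953472
(4,0): OLD=156774431141/2147483648 → NEW=0, ERR=156774431141/2147483648
(4,1): OLD=10110294072741/68719476736 → NEW=255, ERR=-7413172494939/68719476736
(4,2): OLD=34119630521419/1099511627776 → NEW=0, ERR=34119630521419/1099511627776
(4,3): OLD=2336368134484389/17592186044416 → NEW=255, ERR=-2149639306841691/17592186044416
(4,4): OLD=39266989690365443/281474976710656 → NEW=255, ERR=-32509129370851837/281474976710656
(5,0): OLD=44625833353231/1099511627776 → NEW=0, ERR=44625833353231/1099511627776
(5,1): OLD=593092007714157/8796093022208 → NEW=0, ERR=593092007714157/8796093022208
(5,2): OLD=41529715256552789/281474976710656 → NEW=255, ERR=-30246403804664491/281474976710656
(5,3): OLD=77784400320851835/1125899906842624 → NEW=0, ERR=77784400320851835/1125899906842624
(5,4): OLD=3683870174258130393/18014398509481984 → NEW=255, ERR=-909801445659775527/18014398509481984
(6,0): OLD=10038233821616799/140737488355328 → NEW=0, ERR=10038233821616799/140737488355328
(6,1): OLD=507395767596232657/4503599627370496 → NEW=0, ERR=507395767596232657/4503599627370496
Target (6,1): original=78, with diffused error = 507395767596232657/4503599627370496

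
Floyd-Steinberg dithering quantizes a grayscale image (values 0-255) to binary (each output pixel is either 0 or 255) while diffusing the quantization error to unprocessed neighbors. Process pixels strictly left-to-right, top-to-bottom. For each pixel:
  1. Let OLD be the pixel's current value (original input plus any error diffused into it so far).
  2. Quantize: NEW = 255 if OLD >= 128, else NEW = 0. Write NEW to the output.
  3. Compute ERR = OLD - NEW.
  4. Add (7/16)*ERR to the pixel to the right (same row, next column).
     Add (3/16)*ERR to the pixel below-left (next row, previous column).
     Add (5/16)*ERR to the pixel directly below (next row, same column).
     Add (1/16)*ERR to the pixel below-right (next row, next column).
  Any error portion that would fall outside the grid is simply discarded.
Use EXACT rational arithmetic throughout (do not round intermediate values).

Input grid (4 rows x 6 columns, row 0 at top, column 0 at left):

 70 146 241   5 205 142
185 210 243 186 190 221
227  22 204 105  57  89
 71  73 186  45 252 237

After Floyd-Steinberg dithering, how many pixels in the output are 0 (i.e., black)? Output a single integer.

Answer: 11

Derivation:
(0,0): OLD=70 → NEW=0, ERR=70
(0,1): OLD=1413/8 → NEW=255, ERR=-627/8
(0,2): OLD=26459/128 → NEW=255, ERR=-6181/128
(0,3): OLD=-33027/2048 → NEW=0, ERR=-33027/2048
(0,4): OLD=6486251/32768 → NEW=255, ERR=-1869589/32768
(0,5): OLD=61361773/524288 → NEW=0, ERR=61361773/524288
(1,0): OLD=24599/128 → NEW=255, ERR=-8041/128
(1,1): OLD=157025/1024 → NEW=255, ERR=-104095/1024
(1,2): OLD=5751221/32768 → NEW=255, ERR=-2604619/32768
(1,3): OLD=17362993/131072 → NEW=255, ERR=-16060367/131072
(1,4): OLD=1170208531/8388608 → NEW=255, ERR=-968886509/8388608
(1,5): OLD=27310239381/134217728 → NEW=255, ERR=-6915281259/134217728
(2,0): OLD=3085243/16384 → NEW=255, ERR=-1092677/16384
(2,1): OLD=-30290695/524288 → NEW=0, ERR=-30290695/524288
(2,2): OLD=1044850603/8388608 → NEW=0, ERR=1044850603/8388608
(2,3): OLD=6347028115/67108864 → NEW=0, ERR=6347028115/67108864
(2,4): OLD=96562381241/2147483648 → NEW=0, ERR=96562381241/2147483648
(2,5): OLD=2932695936415/34359738368 → NEW=0, ERR=2932695936415/34359738368
(3,0): OLD=329890763/8388608 → NEW=0, ERR=329890763/8388608
(3,1): OLD=6129487535/67108864 → NEW=0, ERR=6129487535/67108864
(3,2): OLD=149790145757/536870912 → NEW=255, ERR=12888063197/536870912
(3,3): OLD=3479747392567/34359738368 → NEW=0, ERR=3479747392567/34359738368
(3,4): OLD=91334726775575/274877906944 → NEW=255, ERR=21240860504855/274877906944
(3,5): OLD=1320690868921081/4398046511104 → NEW=255, ERR=199189008589561/4398046511104
Output grid:
  Row 0: .##.#.  (3 black, running=3)
  Row 1: ######  (0 black, running=3)
  Row 2: #.....  (5 black, running=8)
  Row 3: ..#.##  (3 black, running=11)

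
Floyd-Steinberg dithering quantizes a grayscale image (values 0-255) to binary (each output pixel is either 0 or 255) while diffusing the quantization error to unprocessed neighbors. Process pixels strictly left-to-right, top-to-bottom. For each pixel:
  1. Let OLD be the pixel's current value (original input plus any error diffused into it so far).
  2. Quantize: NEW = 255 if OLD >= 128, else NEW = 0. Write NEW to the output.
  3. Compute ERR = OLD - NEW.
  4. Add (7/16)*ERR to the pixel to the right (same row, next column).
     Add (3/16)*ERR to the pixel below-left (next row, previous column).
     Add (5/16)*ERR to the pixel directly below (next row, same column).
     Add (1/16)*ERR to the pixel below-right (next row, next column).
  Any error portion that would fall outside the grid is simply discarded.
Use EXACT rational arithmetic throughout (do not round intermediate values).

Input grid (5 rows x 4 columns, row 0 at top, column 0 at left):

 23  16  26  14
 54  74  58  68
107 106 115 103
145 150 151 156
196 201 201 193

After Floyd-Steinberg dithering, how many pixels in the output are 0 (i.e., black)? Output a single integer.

(0,0): OLD=23 → NEW=0, ERR=23
(0,1): OLD=417/16 → NEW=0, ERR=417/16
(0,2): OLD=9575/256 → NEW=0, ERR=9575/256
(0,3): OLD=124369/4096 → NEW=0, ERR=124369/4096
(1,0): OLD=16915/256 → NEW=0, ERR=16915/256
(1,1): OLD=244741/2048 → NEW=0, ERR=244741/2048
(1,2): OLD=8473321/65536 → NEW=255, ERR=-8238359/65536
(1,3): OLD=26035375/1048576 → NEW=0, ERR=26035375/1048576
(2,0): OLD=4916999/32768 → NEW=255, ERR=-3438841/32768
(2,1): OLD=81779005/1048576 → NEW=0, ERR=81779005/1048576
(2,2): OLD=255772209/2097152 → NEW=0, ERR=255772209/2097152
(2,3): OLD=5243238221/33554432 → NEW=255, ERR=-3313141939/33554432
(3,0): OLD=2127818775/16777216 → NEW=0, ERR=2127818775/16777216
(3,1): OLD=66080216649/268435456 → NEW=255, ERR=-2370824631/268435456
(3,2): OLD=737058521783/4294967296 → NEW=255, ERR=-358158138697/4294967296
(3,3): OLD=6616542043009/68719476736 → NEW=0, ERR=6616542043009/68719476736
(4,0): OLD=1004926618123/4294967296 → NEW=255, ERR=-90290042357/4294967296
(4,1): OLD=6230582873633/34359738368 → NEW=255, ERR=-2531150410207/34359738368
(4,2): OLD=176155775367809/1099511627776 → NEW=255, ERR=-104219689715071/1099511627776
(4,3): OLD=3103388958501079/17592186044416 → NEW=255, ERR=-1382618482825001/17592186044416
Output grid:
  Row 0: ....  (4 black, running=4)
  Row 1: ..#.  (3 black, running=7)
  Row 2: #..#  (2 black, running=9)
  Row 3: .##.  (2 black, running=11)
  Row 4: ####  (0 black, running=11)

Answer: 11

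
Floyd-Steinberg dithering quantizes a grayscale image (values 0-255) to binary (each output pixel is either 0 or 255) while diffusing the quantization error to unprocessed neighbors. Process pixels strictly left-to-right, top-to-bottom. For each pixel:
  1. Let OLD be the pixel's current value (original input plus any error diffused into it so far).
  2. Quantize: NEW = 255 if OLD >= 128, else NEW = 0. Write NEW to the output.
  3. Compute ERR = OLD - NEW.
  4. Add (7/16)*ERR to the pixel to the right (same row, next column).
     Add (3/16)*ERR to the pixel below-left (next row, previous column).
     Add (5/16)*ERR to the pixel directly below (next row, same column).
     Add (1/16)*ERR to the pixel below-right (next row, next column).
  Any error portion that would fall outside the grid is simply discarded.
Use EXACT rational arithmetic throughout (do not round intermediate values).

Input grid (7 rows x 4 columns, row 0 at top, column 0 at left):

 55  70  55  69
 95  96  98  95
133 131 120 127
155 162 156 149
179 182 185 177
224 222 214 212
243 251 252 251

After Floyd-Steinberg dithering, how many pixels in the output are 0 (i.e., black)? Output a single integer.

(0,0): OLD=55 → NEW=0, ERR=55
(0,1): OLD=1505/16 → NEW=0, ERR=1505/16
(0,2): OLD=24615/256 → NEW=0, ERR=24615/256
(0,3): OLD=454929/4096 → NEW=0, ERR=454929/4096
(1,0): OLD=33235/256 → NEW=255, ERR=-32045/256
(1,1): OLD=188613/2048 → NEW=0, ERR=188613/2048
(1,2): OLD=12782377/65536 → NEW=255, ERR=-3929303/65536
(1,3): OLD=114805359/1048576 → NEW=0, ERR=114805359/1048576
(2,0): OLD=3642183/32768 → NEW=0, ERR=3642183/32768
(2,1): OLD=198540669/1048576 → NEW=255, ERR=-68846211/1048576
(2,2): OLD=207248017/2097152 → NEW=0, ERR=207248017/2097152
(2,3): OLD=6734464877/33554432 → NEW=255, ERR=-1821915283/33554432
(3,0): OLD=2976679127/16777216 → NEW=255, ERR=-1301510953/16777216
(3,1): OLD=35707020425/268435456 → NEW=255, ERR=-32744020855/268435456
(3,2): OLD=512094886263/4294967296 → NEW=0, ERR=512094886263/4294967296
(3,3): OLD=13082284395201/68719476736 → NEW=255, ERR=-4441182172479/68719476736
(4,0): OLD=566446207179/4294967296 → NEW=255, ERR=-528770453301/4294967296
(4,1): OLD=3694563889633/34359738368 → NEW=0, ERR=3694563889633/34359738368
(4,2): OLD=274395120638145/1099511627776 → NEW=255, ERR=-5980344444735/1099511627776
(4,3): OLD=2847756235833495/17592186044416 → NEW=255, ERR=-1638251205492585/17592186044416
(5,0): OLD=113078175847771/549755813888 → NEW=255, ERR=-27109556693669/549755813888
(5,1): OLD=3963755461111005/17592186044416 → NEW=255, ERR=-522251980215075/17592186044416
(5,2): OLD=1658697396687825/8796093022208 → NEW=255, ERR=-584306323975215/8796093022208
(5,3): OLD=43205464988427377/281474976710656 → NEW=255, ERR=-28570654072789903/281474976710656
(6,0): OLD=62494134329057143/281474976710656 → NEW=255, ERR=-9281984732160137/281474976710656
(6,1): OLD=953675954798888369/4503599627370496 → NEW=255, ERR=-194741950180588111/4503599627370496
(6,2): OLD=13794407954488198151/72057594037927936 → NEW=255, ERR=-4580278525183425529/72057594037927936
(6,3): OLD=215964273360858575153/1152921504606846976 → NEW=255, ERR=-78030710313887403727/1152921504606846976
Output grid:
  Row 0: ....  (4 black, running=4)
  Row 1: #.#.  (2 black, running=6)
  Row 2: .#.#  (2 black, running=8)
  Row 3: ##.#  (1 black, running=9)
  Row 4: #.##  (1 black, running=10)
  Row 5: ####  (0 black, running=10)
  Row 6: ####  (0 black, running=10)

Answer: 10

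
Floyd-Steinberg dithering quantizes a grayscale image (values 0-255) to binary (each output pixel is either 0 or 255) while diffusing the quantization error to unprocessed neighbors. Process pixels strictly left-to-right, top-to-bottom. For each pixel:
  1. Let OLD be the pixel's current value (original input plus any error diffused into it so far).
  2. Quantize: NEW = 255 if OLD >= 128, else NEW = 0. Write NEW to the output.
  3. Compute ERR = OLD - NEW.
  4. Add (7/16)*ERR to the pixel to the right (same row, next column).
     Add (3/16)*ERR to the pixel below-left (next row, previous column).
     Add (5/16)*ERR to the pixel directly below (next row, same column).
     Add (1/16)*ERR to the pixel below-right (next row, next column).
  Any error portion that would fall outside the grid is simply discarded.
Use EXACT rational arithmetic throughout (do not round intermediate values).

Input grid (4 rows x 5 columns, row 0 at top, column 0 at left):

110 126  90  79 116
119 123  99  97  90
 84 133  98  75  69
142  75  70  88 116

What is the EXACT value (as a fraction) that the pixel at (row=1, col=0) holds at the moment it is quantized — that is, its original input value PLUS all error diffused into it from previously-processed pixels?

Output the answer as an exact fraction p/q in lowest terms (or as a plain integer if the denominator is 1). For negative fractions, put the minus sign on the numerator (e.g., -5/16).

(0,0): OLD=110 → NEW=0, ERR=110
(0,1): OLD=1393/8 → NEW=255, ERR=-647/8
(0,2): OLD=6991/128 → NEW=0, ERR=6991/128
(0,3): OLD=210729/2048 → NEW=0, ERR=210729/2048
(0,4): OLD=5276191/32768 → NEW=255, ERR=-3079649/32768
(1,0): OLD=17691/128 → NEW=255, ERR=-14949/128
Target (1,0): original=119, with diffused error = 17691/128

Answer: 17691/128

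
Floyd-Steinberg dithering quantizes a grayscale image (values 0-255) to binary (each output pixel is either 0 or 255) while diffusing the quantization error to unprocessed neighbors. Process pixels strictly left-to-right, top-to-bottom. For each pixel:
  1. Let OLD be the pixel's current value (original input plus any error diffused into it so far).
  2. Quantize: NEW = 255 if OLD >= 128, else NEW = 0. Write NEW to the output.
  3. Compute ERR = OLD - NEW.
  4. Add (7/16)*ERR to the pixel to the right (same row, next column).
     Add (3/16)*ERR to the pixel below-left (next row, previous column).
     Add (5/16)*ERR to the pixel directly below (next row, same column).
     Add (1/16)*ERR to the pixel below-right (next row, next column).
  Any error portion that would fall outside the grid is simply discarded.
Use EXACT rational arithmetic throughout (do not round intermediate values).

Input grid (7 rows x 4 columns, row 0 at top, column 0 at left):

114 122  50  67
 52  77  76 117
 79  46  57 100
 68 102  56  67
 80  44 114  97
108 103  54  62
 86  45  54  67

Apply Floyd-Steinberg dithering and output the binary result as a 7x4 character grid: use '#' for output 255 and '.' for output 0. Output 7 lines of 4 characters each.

Answer: .#..
..#.
...#
.#..
..#.
#...
..#.

Derivation:
(0,0): OLD=114 → NEW=0, ERR=114
(0,1): OLD=1375/8 → NEW=255, ERR=-665/8
(0,2): OLD=1745/128 → NEW=0, ERR=1745/128
(0,3): OLD=149431/2048 → NEW=0, ERR=149431/2048
(1,0): OLD=9221/128 → NEW=0, ERR=9221/128
(1,1): OLD=94435/1024 → NEW=0, ERR=94435/1024
(1,2): OLD=4230111/32768 → NEW=255, ERR=-4125729/32768
(1,3): OLD=44862793/524288 → NEW=0, ERR=44862793/524288
(2,0): OLD=1946481/16384 → NEW=0, ERR=1946481/16384
(2,1): OLD=56460971/524288 → NEW=0, ERR=56460971/524288
(2,2): OLD=90782279/1048576 → NEW=0, ERR=90782279/1048576
(2,3): OLD=2629802155/16777216 → NEW=255, ERR=-1648387925/16777216
(3,0): OLD=1051245217/8388608 → NEW=0, ERR=1051245217/8388608
(3,1): OLD=28741175423/134217728 → NEW=255, ERR=-5484345217/134217728
(3,2): OLD=114862024705/2147483648 → NEW=0, ERR=114862024705/2147483648
(3,3): OLD=2237090478983/34359738368 → NEW=0, ERR=2237090478983/34359738368
(4,0): OLD=239445273549/2147483648 → NEW=0, ERR=239445273549/2147483648
(4,1): OLD=1681451317671/17179869184 → NEW=0, ERR=1681451317671/17179869184
(4,2): OLD=100708722268423/549755813888 → NEW=255, ERR=-39479010273017/549755813888
(4,3): OLD=785239867886177/8796093022208 → NEW=0, ERR=785239867886177/8796093022208
(5,0): OLD=44308978844925/274877906944 → NEW=255, ERR=-25784887425795/274877906944
(5,1): OLD=756902327363147/8796093022208 → NEW=0, ERR=756902327363147/8796093022208
(5,2): OLD=404888828724827/4398046511104 → NEW=0, ERR=404888828724827/4398046511104
(5,3): OLD=17688703055240527/140737488355328 → NEW=0, ERR=17688703055240527/140737488355328
(6,0): OLD=10248548992520449/140737488355328 → NEW=0, ERR=10248548992520449/140737488355328
(6,1): OLD=259290485948107415/2251799813685248 → NEW=0, ERR=259290485948107415/2251799813685248
(6,2): OLD=5839928584652874225/36028797018963968 → NEW=255, ERR=-3347414655182937615/36028797018963968
(6,3): OLD=41149357013670467735/576460752303423488 → NEW=0, ERR=41149357013670467735/576460752303423488
Row 0: .#..
Row 1: ..#.
Row 2: ...#
Row 3: .#..
Row 4: ..#.
Row 5: #...
Row 6: ..#.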